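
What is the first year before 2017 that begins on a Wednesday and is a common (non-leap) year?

Jan 1 advances by 2 weekdays after a leap year and by 1 after a common year.
2017: Jan 1 is Sunday.
2016: Friday (leap)
2015: Thursday
2014: Wednesday
2014 begins on a Wednesday and is a common year.

2014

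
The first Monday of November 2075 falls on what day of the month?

November 1, 2075 is a Friday, so the first Monday is the 4th.
The first Monday is 4 + 0 = 4.

4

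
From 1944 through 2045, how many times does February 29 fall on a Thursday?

Leap years in 1944–2045: 26 of them.
Feb 29 weekday advances by 5 (mod 7) from one leap year to the next four years later (or differs when a century non-leap intervenes).
Leap-day weekdays: 1944:Tue 1948:Sun 1952:Fri 1956:Wed 1960:Mon 1964:Sat 1968:Thu✓ 1972:Tue 1976:Sun 1980:Fri 1984:Wed 1988:Mon 1992:Sat 1996:Thu✓ 2000:Tue 2004:Sun 2008:Fri 2012:Wed 2016:Mon 2020:Sat 2024:Thu✓ 2028:Tue 2032:Sun 2036:Fri 2040:Wed 2044:Mon
Thursday: 1968, 1996, 2024 → 3.

3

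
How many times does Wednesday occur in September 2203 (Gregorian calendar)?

4

September 2203 has 30 days and begins on Thursday.
The first Wednesday is September 7.
Wednesdays fall on 7, 14, 21, 28 — that's 4.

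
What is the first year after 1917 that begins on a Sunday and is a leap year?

1928

Jan 1 advances by 2 weekdays after a leap year and by 1 after a common year.
1917: Jan 1 is Monday.
1918: Tuesday
1919: Wednesday
1920: Thursday (leap)
1921: Saturday
1922: Sunday
1923: Monday
1924: Tuesday (leap)
1925: Thursday
1926: Friday
1927: Saturday
1928: Sunday (leap)
1928 begins on a Sunday and is a leap year.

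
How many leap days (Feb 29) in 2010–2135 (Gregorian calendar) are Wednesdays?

5

Leap years in 2010–2135: 30 of them.
Feb 29 weekday advances by 5 (mod 7) from one leap year to the next four years later (or differs when a century non-leap intervenes).
Leap-day weekdays: 2012:Wed✓ 2016:Mon 2020:Sat 2024:Thu 2028:Tue 2032:Sun 2036:Fri 2040:Wed✓ 2044:Mon 2048:Sat 2052:Thu 2056:Tue 2060:Sun …(4 more)… 2080:Thu 2084:Tue 2088:Sun 2092:Fri 2096:Wed✓ 2104:Fri 2108:Wed✓ 2112:Mon 2116:Sat 2120:Thu 2124:Tue 2128:Sun 2132:Fri
Wednesday: 2012, 2040, 2068, 2096, 2108 → 5.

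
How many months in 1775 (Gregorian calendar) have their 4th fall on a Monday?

2

Check the 4th of each month of 1775: Jan 4: Wed, Feb 4: Sat, Mar 4: Sat, Apr 4: Tue, May 4: Thu, Jun 4: Sun, Jul 4: Tue, Aug 4: Fri, Sep 4: Mon, Oct 4: Wed, Nov 4: Sat, Dec 4: Mon.
Monday occurs in September, December — 2 months.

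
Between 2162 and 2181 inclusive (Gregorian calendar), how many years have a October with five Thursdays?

October has 31 days; it has five Thursdays when Thursday falls among the first (month-length − 28) days — i.e. when October 1 is one of Thursday/Wednesday/Tuesday.
October 1 by year: 2162:Fri 2163:Sat 2164:Mon 2165:Tue✓ 2166:Wed✓ 2167:Thu✓ 2168:Sat 2169:Sun 2170:Mon 2171:Tue✓ 2172:Thu✓ 2173:Fri 2174:Sat 2175:Sun 2176:Tue✓ 2177:Wed✓ 2178:Thu✓ 2179:Fri 2180:Sun 2181:Mon
Years with five Thursdays: 2165, 2166, 2167, 2171, 2172, 2176, 2177, 2178 → 8.

8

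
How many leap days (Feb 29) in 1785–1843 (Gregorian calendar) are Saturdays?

2

Leap years in 1785–1843: 13 of them.
Feb 29 weekday advances by 5 (mod 7) from one leap year to the next four years later (or differs when a century non-leap intervenes).
Leap-day weekdays: 1788:Fri 1792:Wed 1796:Mon 1804:Wed 1808:Mon 1812:Sat✓ 1816:Thu 1820:Tue 1824:Sun 1828:Fri 1832:Wed 1836:Mon 1840:Sat✓
Saturday: 1812, 1840 → 2.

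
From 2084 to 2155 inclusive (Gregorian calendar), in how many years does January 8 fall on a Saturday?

11

Track January 8's weekday year by year (advancing +1, or +2 across a Feb 29):
  2084: Sat ✓  2085: Mon (+2)  2086: Tue (+1)  2087: Wed (+1)  2088: Thu (+1)
  2089: Sat (+2) ✓  2090: Sun (+1)  2091: Mon (+1)  2092: Tue (+1)  2093: Thu (+2)
  2094: Fri (+1)  2095: Sat (+1) ✓  2096: Sun (+1)  2097: Tue (+2)  … (44 more years) …
  2142: Mon (+1)  2143: Tue (+1)  2144: Wed (+1)  2145: Fri (+2)  2146: Sat (+1) ✓
  2147: Sun (+1)  2148: Mon (+1)  2149: Wed (+2)  2150: Thu (+1)  2151: Fri (+1)
  2152: Sat (+1) ✓  2153: Mon (+2)  2154: Tue (+1)  2155: Wed (+1)
Saturday years: 2084, 2089, 2095, 2101, 2107, 2118, 2124, 2129, 2135, 2146, 2152 — 11 in total.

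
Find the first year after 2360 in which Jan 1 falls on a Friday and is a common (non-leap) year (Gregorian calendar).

Jan 1 advances by 2 weekdays after a leap year and by 1 after a common year.
2360: Jan 1 is Friday (leap).
2361: Sunday
2362: Monday
2363: Tuesday
2364: Wednesday (leap)
2365: Friday
2365 begins on a Friday and is a common year.

2365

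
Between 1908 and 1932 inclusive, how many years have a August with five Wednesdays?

10

August has 31 days; it has five Wednesdays when Wednesday falls among the first (month-length − 28) days — i.e. when August 1 is one of Wednesday/Tuesday/Monday.
August 1 by year: 1908:Sat 1909:Sun 1910:Mon✓ 1911:Tue✓ 1912:Thu 1913:Fri 1914:Sat 1915:Sun 1916:Tue✓ 1917:Wed✓ 1918:Thu 1919:Fri 1920:Sun 1921:Mon✓ 1922:Tue✓ 1923:Wed✓ 1924:Fri 1925:Sat 1926:Sun 1927:Mon✓ 1928:Wed✓ 1929:Thu 1930:Fri 1931:Sat 1932:Mon✓
Years with five Wednesdays: 1910, 1911, 1916, 1917, 1921, 1922, 1923, 1927, 1928, 1932 → 10.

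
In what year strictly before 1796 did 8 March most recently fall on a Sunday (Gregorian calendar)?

1795

From one year to the next, a fixed date's weekday advances by 1, or by 2 when a Feb 29 lies between the two dates.
1796: March 8 is Tuesday.
1795: Sunday (−2)
8 March falls on a Sunday in 1795.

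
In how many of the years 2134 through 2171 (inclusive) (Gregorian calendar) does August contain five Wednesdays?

17

August has 31 days; it has five Wednesdays when Wednesday falls among the first (month-length − 28) days — i.e. when August 1 is one of Wednesday/Tuesday/Monday.
August 1 by year: 2134:Sun 2135:Mon✓ 2136:Wed✓ 2137:Thu 2138:Fri 2139:Sat 2140:Mon✓ 2141:Tue✓ 2142:Wed✓ 2143:Thu 2144:Sat 2145:Sun 2146:Mon✓ 2147:Tue✓ 2148:Thu …(8 more)… 2157:Mon✓ 2158:Tue✓ 2159:Wed✓ 2160:Fri 2161:Sat 2162:Sun 2163:Mon✓ 2164:Wed✓ 2165:Thu 2166:Fri 2167:Sat 2168:Mon✓ 2169:Tue✓ 2170:Wed✓ 2171:Thu
Years with five Wednesdays: 2135, 2136, 2140, 2141, 2142, 2146, 2147, 2152, 2153, 2157, 2158, 2159, 2163, 2164, 2168, 2169, 2170 → 17.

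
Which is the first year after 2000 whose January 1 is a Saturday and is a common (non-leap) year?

Jan 1 advances by 2 weekdays after a leap year and by 1 after a common year.
2000: Jan 1 is Saturday (leap).
2001: Monday
2002: Tuesday
2003: Wednesday
2004: Thursday (leap)
2005: Saturday
2005 begins on a Saturday and is a common year.

2005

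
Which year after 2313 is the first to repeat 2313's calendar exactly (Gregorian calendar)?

Two years share a calendar iff Jan 1 falls on the same weekday and both are leap or both are common. 2313: Jan 1 is Wednesday, common year.
2314: Jan 1 Thursday, common
2315: Jan 1 Friday, common
2316: Jan 1 Saturday, leap
2317: Jan 1 Monday, common
2318: Jan 1 Tuesday, common
2319: Jan 1 Wednesday, common
2319 matches on both conditions.

2319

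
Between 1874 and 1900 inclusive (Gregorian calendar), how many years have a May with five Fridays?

10

May has 31 days; it has five Fridays when Friday falls among the first (month-length − 28) days — i.e. when May 1 is one of Friday/Thursday/Wednesday.
May 1 by year: 1874:Fri✓ 1875:Sat 1876:Mon 1877:Tue 1878:Wed✓ 1879:Thu✓ 1880:Sat 1881:Sun 1882:Mon 1883:Tue 1884:Thu✓ 1885:Fri✓ 1886:Sat 1887:Sun 1888:Tue 1889:Wed✓ 1890:Thu✓ 1891:Fri✓ 1892:Sun 1893:Mon 1894:Tue 1895:Wed✓ 1896:Fri✓ 1897:Sat 1898:Sun 1899:Mon 1900:Tue
Years with five Fridays: 1874, 1878, 1879, 1884, 1885, 1889, 1890, 1891, 1895, 1896 → 10.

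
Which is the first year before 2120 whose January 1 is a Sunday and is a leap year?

Jan 1 advances by 2 weekdays after a leap year and by 1 after a common year.
2120: Jan 1 is Monday (leap).
2119: Sunday
2118: Saturday
2117: Friday
2116: Wednesday (leap)
2115: Tuesday
2114: Monday
2113: Sunday
2112: Friday (leap)
2111: Thursday
2110: Wednesday
2109: Tuesday
2108: Sunday (leap)
2108 begins on a Sunday and is a leap year.

2108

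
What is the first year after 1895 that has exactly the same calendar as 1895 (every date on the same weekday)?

1901

Two years share a calendar iff Jan 1 falls on the same weekday and both are leap or both are common. 1895: Jan 1 is Tuesday, common year.
1896: Jan 1 Wednesday, leap
1897: Jan 1 Friday, common
1898: Jan 1 Saturday, common
1899: Jan 1 Sunday, common
1900: Jan 1 Monday, common
1901: Jan 1 Tuesday, common
1901 matches on both conditions.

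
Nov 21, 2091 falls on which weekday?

Wednesday

January 1, 2091 is a Monday.
November 21 is day 325 of the year, i.e. 324 days after Jan 1.
324 mod 7 = 2, so advance 2 weekdays from Monday: Wednesday.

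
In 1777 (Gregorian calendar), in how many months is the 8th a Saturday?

Check the 8th of each month of 1777: Jan 8: Wed, Feb 8: Sat, Mar 8: Sat, Apr 8: Tue, May 8: Thu, Jun 8: Sun, Jul 8: Tue, Aug 8: Fri, Sep 8: Mon, Oct 8: Wed, Nov 8: Sat, Dec 8: Mon.
Saturday occurs in February, March, November — 3 months.

3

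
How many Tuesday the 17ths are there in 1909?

Check the 17th of each month of 1909: Jan 17: Sun, Feb 17: Wed, Mar 17: Wed, Apr 17: Sat, May 17: Mon, Jun 17: Thu, Jul 17: Sat, Aug 17: Tue, Sep 17: Fri, Oct 17: Sun, Nov 17: Wed, Dec 17: Fri.
Tuesday occurs in August — 1 month.

1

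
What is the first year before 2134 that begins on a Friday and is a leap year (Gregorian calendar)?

Jan 1 advances by 2 weekdays after a leap year and by 1 after a common year.
2134: Jan 1 is Friday.
2133: Thursday
2132: Tuesday (leap)
2131: Monday
2130: Sunday
2129: Saturday
2128: Thursday (leap)
2127: Wednesday
2126: Tuesday
2125: Monday
2124: Saturday (leap)
2123: Friday
2122: Thursday
2121: Wednesday
2120: Monday (leap)
2119: Sunday
2118: Saturday
2117: Friday
2116: Wednesday (leap)
2115: Tuesday
2114: Monday
2113: Sunday
2112: Friday (leap)
2112 begins on a Friday and is a leap year.

2112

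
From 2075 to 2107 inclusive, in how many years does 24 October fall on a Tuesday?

Track 24 October's weekday year by year (advancing +1, or +2 across a Feb 29):
  2075: Thu  2076: Sat (+2)  2077: Sun (+1)  2078: Mon (+1)  2079: Tue (+1) ✓
  2080: Thu (+2)  2081: Fri (+1)  2082: Sat (+1)  2083: Sun (+1)  2084: Tue (+2) ✓
  2085: Wed (+1)  2086: Thu (+1)  2087: Fri (+1)  2088: Sun (+2)  … (5 more years) …
  2094: Sun (+1)  2095: Mon (+1)  2096: Wed (+2)  2097: Thu (+1)  2098: Fri (+1)
  2099: Sat (+1)  2100: Sun (+1)  2101: Mon (+1)  2102: Tue (+1) ✓  2103: Wed (+1)
  2104: Fri (+2)  2105: Sat (+1)  2106: Sun (+1)  2107: Mon (+1)
Tuesday years: 2079, 2084, 2090, 2102 — 4 in total.

4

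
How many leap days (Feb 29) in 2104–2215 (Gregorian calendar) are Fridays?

Leap years in 2104–2215: 27 of them.
Feb 29 weekday advances by 5 (mod 7) from one leap year to the next four years later (or differs when a century non-leap intervenes).
Leap-day weekdays: 2104:Fri✓ 2108:Wed 2112:Mon 2116:Sat 2120:Thu 2124:Tue 2128:Sun 2132:Fri✓ 2136:Wed 2140:Mon 2144:Sat 2148:Thu 2152:Tue 2156:Sun 2160:Fri✓ 2164:Wed 2168:Mon 2172:Sat 2176:Thu 2180:Tue 2184:Sun 2188:Fri✓ 2192:Wed 2196:Mon 2204:Wed 2208:Mon 2212:Sat
Friday: 2104, 2132, 2160, 2188 → 4.

4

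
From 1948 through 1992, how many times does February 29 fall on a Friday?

2

Leap years in 1948–1992: 12 of them.
Feb 29 weekday advances by 5 (mod 7) from one leap year to the next four years later (or differs when a century non-leap intervenes).
Leap-day weekdays: 1948:Sun 1952:Fri✓ 1956:Wed 1960:Mon 1964:Sat 1968:Thu 1972:Tue 1976:Sun 1980:Fri✓ 1984:Wed 1988:Mon 1992:Sat
Friday: 1952, 1980 → 2.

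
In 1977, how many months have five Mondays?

4

A month of length L has five Mondays iff its first Monday is on day ≤ L−28 (so day 1–3 in a 31-day month, 1–2 in a 30-day month, day 1 in a leap February).
Checking each month of 1977: Jan starts Sat (31d) ✓; Feb starts Tue (28d); Mar starts Tue (31d); Apr starts Fri (30d); May starts Sun (31d) ✓; Jun starts Wed (30d); Jul starts Fri (31d); Aug starts Mon (31d) ✓; Sep starts Thu (30d); Oct starts Sat (31d) ✓; Nov starts Tue (30d); Dec starts Thu (31d).
Five-Monday months: January, May, August, October → 4.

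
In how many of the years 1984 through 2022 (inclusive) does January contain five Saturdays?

January has 31 days; it has five Saturdays when Saturday falls among the first (month-length − 28) days — i.e. when January 1 is one of Saturday/Friday/Thursday.
January 1 by year: 1984:Sun 1985:Tue 1986:Wed 1987:Thu✓ 1988:Fri✓ 1989:Sun 1990:Mon 1991:Tue 1992:Wed 1993:Fri✓ 1994:Sat✓ 1995:Sun 1996:Mon 1997:Wed 1998:Thu✓ …(9 more)… 2008:Tue 2009:Thu✓ 2010:Fri✓ 2011:Sat✓ 2012:Sun 2013:Tue 2014:Wed 2015:Thu✓ 2016:Fri✓ 2017:Sun 2018:Mon 2019:Tue 2020:Wed 2021:Fri✓ 2022:Sat✓
Years with five Saturdays: 1987, 1988, 1993, 1994, 1998, 1999, 2000, 2004, 2005, 2009, 2010, 2011, 2015, 2016, 2021, 2022 → 16.

16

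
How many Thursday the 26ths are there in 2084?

Check the 26th of each month of 2084: Jan 26: Wed, Feb 26: Sat, Mar 26: Sun, Apr 26: Wed, May 26: Fri, Jun 26: Mon, Jul 26: Wed, Aug 26: Sat, Sep 26: Tue, Oct 26: Thu, Nov 26: Sun, Dec 26: Tue.
Thursday occurs in October — 1 month.

1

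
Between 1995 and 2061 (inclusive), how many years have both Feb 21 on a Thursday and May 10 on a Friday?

Check each year's weekday for Feb 21 and May 10:
  1995: Tue/Wed  1996: Wed/Fri  1997: Fri/Sat  1998: Sat/Sun  1999: Sun/Mon  2000: Mon/Wed  2001: Wed/Thu  2002: Thu/Fri ✓  2003: Fri/Sat  2004: Sat/Mon  2005: Mon/Tue  2006: Tue/Wed  2007: Wed/Thu  2008: Thu/Sat  …(39 more)…  2048: Fri/Sun  2049: Sun/Mon  2050: Mon/Tue  2051: Tue/Wed  2052: Wed/Fri  2053: Fri/Sat  2054: Sat/Sun  2055: Sun/Mon  2056: Mon/Wed  2057: Wed/Thu  2058: Thu/Fri ✓  2059: Fri/Sat  2060: Sat/Mon  2061: Mon/Tue
Both conditions hold in: 2002, 2013, 2019, 2030, 2041, 2047, 2058 — 7.

7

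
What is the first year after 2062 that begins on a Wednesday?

Jan 1 advances by 2 weekdays after a leap year and by 1 after a common year.
2062: Jan 1 is Sunday.
2063: Monday
2064: Tuesday (leap)
2065: Thursday
2066: Friday
2067: Saturday
2068: Sunday (leap)
2069: Tuesday
2070: Wednesday
2070 begins on a Wednesday

2070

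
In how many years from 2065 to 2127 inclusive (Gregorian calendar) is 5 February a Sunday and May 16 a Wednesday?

Check each year's weekday for 5 February and May 16:
  2065: Thu/Sat  2066: Fri/Sun  2067: Sat/Mon  2068: Sun/Wed ✓  2069: Tue/Thu  2070: Wed/Fri  2071: Thu/Sat  2072: Fri/Mon  2073: Sun/Tue  2074: Mon/Wed  2075: Tue/Thu  2076: Wed/Sat  2077: Fri/Sun  2078: Sat/Mon  …(35 more)…  2114: Mon/Wed  2115: Tue/Thu  2116: Wed/Sat  2117: Fri/Sun  2118: Sat/Mon  2119: Sun/Tue  2120: Mon/Thu  2121: Wed/Fri  2122: Thu/Sat  2123: Fri/Sun  2124: Sat/Tue  2125: Mon/Wed  2126: Tue/Thu  2127: Wed/Fri
Both conditions hold in: 2068, 2096, 2108 — 3.

3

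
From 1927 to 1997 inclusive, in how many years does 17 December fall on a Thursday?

10

Track 17 December's weekday year by year (advancing +1, or +2 across a Feb 29):
  1927: Sat  1928: Mon (+2)  1929: Tue (+1)  1930: Wed (+1)  1931: Thu (+1) ✓
  1932: Sat (+2)  1933: Sun (+1)  1934: Mon (+1)  1935: Tue (+1)  1936: Thu (+2) ✓
  1937: Fri (+1)  1938: Sat (+1)  1939: Sun (+1)  1940: Tue (+2)  … (43 more years) …
  1984: Mon (+2)  1985: Tue (+1)  1986: Wed (+1)  1987: Thu (+1) ✓  1988: Sat (+2)
  1989: Sun (+1)  1990: Mon (+1)  1991: Tue (+1)  1992: Thu (+2) ✓  1993: Fri (+1)
  1994: Sat (+1)  1995: Sun (+1)  1996: Tue (+2)  1997: Wed (+1)
Thursday years: 1931, 1936, 1942, 1953, 1959, 1964, 1970, 1981, 1987, 1992 — 10 in total.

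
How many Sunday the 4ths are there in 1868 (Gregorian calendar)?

Check the 4th of each month of 1868: Jan 4: Sat, Feb 4: Tue, Mar 4: Wed, Apr 4: Sat, May 4: Mon, Jun 4: Thu, Jul 4: Sat, Aug 4: Tue, Sep 4: Fri, Oct 4: Sun, Nov 4: Wed, Dec 4: Fri.
Sunday occurs in October — 1 month.

1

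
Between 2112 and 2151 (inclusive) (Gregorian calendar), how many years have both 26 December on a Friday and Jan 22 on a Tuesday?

Check each year's weekday for 26 December and Jan 22:
  2112: Mon/Fri  2113: Tue/Sun  2114: Wed/Mon  2115: Thu/Tue  2116: Sat/Wed  2117: Sun/Fri  2118: Mon/Sat  2119: Tue/Sun  2120: Thu/Mon  2121: Fri/Wed  2122: Sat/Thu  2123: Sun/Fri  2124: Tue/Sat  2125: Wed/Mon  …(12 more)…  2138: Fri/Wed  2139: Sat/Thu  2140: Mon/Fri  2141: Tue/Sun  2142: Wed/Mon  2143: Thu/Tue  2144: Sat/Wed  2145: Sun/Fri  2146: Mon/Sat  2147: Tue/Sun  2148: Thu/Mon  2149: Fri/Wed  2150: Sat/Thu  2151: Sun/Fri
Both conditions hold in: 2132 — 1.

1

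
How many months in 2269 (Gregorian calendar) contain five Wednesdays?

A month of length L has five Wednesdays iff its first Wednesday is on day ≤ L−28 (so day 1–3 in a 31-day month, 1–2 in a 30-day month, day 1 in a leap February).
Checking each month of 2269: Jan starts Fri (31d); Feb starts Mon (28d); Mar starts Mon (31d) ✓; Apr starts Thu (30d); May starts Sat (31d); Jun starts Tue (30d) ✓; Jul starts Thu (31d); Aug starts Sun (31d); Sep starts Wed (30d) ✓; Oct starts Fri (31d); Nov starts Mon (30d); Dec starts Wed (31d) ✓.
Five-Wednesday months: March, June, September, December → 4.

4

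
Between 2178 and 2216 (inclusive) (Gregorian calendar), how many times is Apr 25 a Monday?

6

Track Apr 25's weekday year by year (advancing +1, or +2 across a Feb 29):
  2178: Sat  2179: Sun (+1)  2180: Tue (+2)  2181: Wed (+1)  2182: Thu (+1)
  2183: Fri (+1)  2184: Sun (+2)  2185: Mon (+1) ✓  2186: Tue (+1)  2187: Wed (+1)
  2188: Fri (+2)  2189: Sat (+1)  2190: Sun (+1)  2191: Mon (+1) ✓  … (11 more years) …
  2203: Mon (+1) ✓  2204: Wed (+2)  2205: Thu (+1)  2206: Fri (+1)  2207: Sat (+1)
  2208: Mon (+2) ✓  2209: Tue (+1)  2210: Wed (+1)  2211: Thu (+1)  2212: Sat (+2)
  2213: Sun (+1)  2214: Mon (+1) ✓  2215: Tue (+1)  2216: Thu (+2)
Monday years: 2185, 2191, 2196, 2203, 2208, 2214 — 6 in total.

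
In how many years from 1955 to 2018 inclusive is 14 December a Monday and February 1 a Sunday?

Check each year's weekday for 14 December and February 1:
  1955: Wed/Tue  1956: Fri/Wed  1957: Sat/Fri  1958: Sun/Sat  1959: Mon/Sun ✓  1960: Wed/Mon  1961: Thu/Wed  1962: Fri/Thu  1963: Sat/Fri  1964: Mon/Sat  1965: Tue/Mon  1966: Wed/Tue  1967: Thu/Wed  1968: Sat/Thu  …(36 more)…  2005: Wed/Tue  2006: Thu/Wed  2007: Fri/Thu  2008: Sun/Fri  2009: Mon/Sun ✓  2010: Tue/Mon  2011: Wed/Tue  2012: Fri/Wed  2013: Sat/Fri  2014: Sun/Sat  2015: Mon/Sun ✓  2016: Wed/Mon  2017: Thu/Wed  2018: Fri/Thu
Both conditions hold in: 1959, 1970, 1981, 1987, 1998, 2009, 2015 — 7.

7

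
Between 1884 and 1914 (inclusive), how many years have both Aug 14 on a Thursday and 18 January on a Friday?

1

Check each year's weekday for Aug 14 and 18 January:
  1884: Thu/Fri ✓  1885: Fri/Sun  1886: Sat/Mon  1887: Sun/Tue  1888: Tue/Wed  1889: Wed/Fri  1890: Thu/Sat  1891: Fri/Sun  1892: Sun/Mon  1893: Mon/Wed  1894: Tue/Thu  1895: Wed/Fri  1896: Fri/Sat  1897: Sat/Mon  …(3 more)…  1901: Wed/Fri  1902: Thu/Sat  1903: Fri/Sun  1904: Sun/Mon  1905: Mon/Wed  1906: Tue/Thu  1907: Wed/Fri  1908: Fri/Sat  1909: Sat/Mon  1910: Sun/Tue  1911: Mon/Wed  1912: Wed/Thu  1913: Thu/Sat  1914: Fri/Sun
Both conditions hold in: 1884 — 1.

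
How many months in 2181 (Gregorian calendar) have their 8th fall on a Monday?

Check the 8th of each month of 2181: Jan 8: Mon, Feb 8: Thu, Mar 8: Thu, Apr 8: Sun, May 8: Tue, Jun 8: Fri, Jul 8: Sun, Aug 8: Wed, Sep 8: Sat, Oct 8: Mon, Nov 8: Thu, Dec 8: Sat.
Monday occurs in January, October — 2 months.

2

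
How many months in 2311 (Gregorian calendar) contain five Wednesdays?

4

A month of length L has five Wednesdays iff its first Wednesday is on day ≤ L−28 (so day 1–3 in a 31-day month, 1–2 in a 30-day month, day 1 in a leap February).
Checking each month of 2311: Jan starts Sun (31d); Feb starts Wed (28d); Mar starts Wed (31d) ✓; Apr starts Sat (30d); May starts Mon (31d) ✓; Jun starts Thu (30d); Jul starts Sat (31d); Aug starts Tue (31d) ✓; Sep starts Fri (30d); Oct starts Sun (31d); Nov starts Wed (30d) ✓; Dec starts Fri (31d).
Five-Wednesday months: March, May, August, November → 4.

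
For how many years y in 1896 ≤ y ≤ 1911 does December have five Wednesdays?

6

December has 31 days; it has five Wednesdays when Wednesday falls among the first (month-length − 28) days — i.e. when December 1 is one of Wednesday/Tuesday/Monday.
December 1 by year: 1896:Tue✓ 1897:Wed✓ 1898:Thu 1899:Fri 1900:Sat 1901:Sun 1902:Mon✓ 1903:Tue✓ 1904:Thu 1905:Fri 1906:Sat 1907:Sun 1908:Tue✓ 1909:Wed✓ 1910:Thu 1911:Fri
Years with five Wednesdays: 1896, 1897, 1902, 1903, 1908, 1909 → 6.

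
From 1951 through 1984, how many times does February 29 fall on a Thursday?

1

Leap years in 1951–1984: 9 of them.
Feb 29 weekday advances by 5 (mod 7) from one leap year to the next four years later (or differs when a century non-leap intervenes).
Leap-day weekdays: 1952:Fri 1956:Wed 1960:Mon 1964:Sat 1968:Thu✓ 1972:Tue 1976:Sun 1980:Fri 1984:Wed
Thursday: 1968 → 1.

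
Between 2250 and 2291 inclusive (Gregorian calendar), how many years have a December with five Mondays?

19

December has 31 days; it has five Mondays when Monday falls among the first (month-length − 28) days — i.e. when December 1 is one of Monday/Sunday/Saturday.
December 1 by year: 2250:Sun✓ 2251:Mon✓ 2252:Wed 2253:Thu 2254:Fri 2255:Sat✓ 2256:Mon✓ 2257:Tue 2258:Wed 2259:Thu 2260:Sat✓ 2261:Sun✓ 2262:Mon✓ 2263:Tue 2264:Thu …(12 more)… 2277:Sat✓ 2278:Sun✓ 2279:Mon✓ 2280:Wed 2281:Thu 2282:Fri 2283:Sat✓ 2284:Mon✓ 2285:Tue 2286:Wed 2287:Thu 2288:Sat✓ 2289:Sun✓ 2290:Mon✓ 2291:Tue
Years with five Mondays: 2250, 2251, 2255, 2256, 2260, 2261, 2262, 2266, 2267, 2272, 2273, 2277, 2278, 2279, 2283, 2284, 2288, 2289, 2290 → 19.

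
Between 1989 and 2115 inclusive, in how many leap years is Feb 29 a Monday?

Leap years in 1989–2115: 30 of them.
Feb 29 weekday advances by 5 (mod 7) from one leap year to the next four years later (or differs when a century non-leap intervenes).
Leap-day weekdays: 1992:Sat 1996:Thu 2000:Tue 2004:Sun 2008:Fri 2012:Wed 2016:Mon✓ 2020:Sat 2024:Thu 2028:Tue 2032:Sun 2036:Fri 2040:Wed …(4 more)… 2060:Sun 2064:Fri 2068:Wed 2072:Mon✓ 2076:Sat 2080:Thu 2084:Tue 2088:Sun 2092:Fri 2096:Wed 2104:Fri 2108:Wed 2112:Mon✓
Monday: 2016, 2044, 2072, 2112 → 4.

4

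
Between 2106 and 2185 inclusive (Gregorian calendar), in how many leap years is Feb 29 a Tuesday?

3

Leap years in 2106–2185: 20 of them.
Feb 29 weekday advances by 5 (mod 7) from one leap year to the next four years later (or differs when a century non-leap intervenes).
Leap-day weekdays: 2108:Wed 2112:Mon 2116:Sat 2120:Thu 2124:Tue✓ 2128:Sun 2132:Fri 2136:Wed 2140:Mon 2144:Sat 2148:Thu 2152:Tue✓ 2156:Sun 2160:Fri 2164:Wed 2168:Mon 2172:Sat 2176:Thu 2180:Tue✓ 2184:Sun
Tuesday: 2124, 2152, 2180 → 3.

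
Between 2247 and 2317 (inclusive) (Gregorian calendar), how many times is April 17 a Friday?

Track April 17's weekday year by year (advancing +1, or +2 across a Feb 29):
  2247: Sat  2248: Mon (+2)  2249: Tue (+1)  2250: Wed (+1)  2251: Thu (+1)
  2252: Sat (+2)  2253: Sun (+1)  2254: Mon (+1)  2255: Tue (+1)  2256: Thu (+2)
  2257: Fri (+1) ✓  2258: Sat (+1)  2259: Sun (+1)  2260: Tue (+2)  … (43 more years) …
  2304: Sun (+2)  2305: Mon (+1)  2306: Tue (+1)  2307: Wed (+1)  2308: Fri (+2) ✓
  2309: Sat (+1)  2310: Sun (+1)  2311: Mon (+1)  2312: Wed (+2)  2313: Thu (+1)
  2314: Fri (+1) ✓  2315: Sat (+1)  2316: Mon (+2)  2317: Tue (+1)
Friday years: 2257, 2263, 2268, 2274, 2285, 2291, 2296, 2303, 2308, 2314 — 10 in total.

10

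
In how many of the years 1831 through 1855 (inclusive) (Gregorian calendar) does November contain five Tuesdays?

November has 30 days; it has five Tuesdays when Tuesday falls among the first (month-length − 28) days — i.e. when November 1 is one of Tuesday/Monday.
November 1 by year: 1831:Tue✓ 1832:Thu 1833:Fri 1834:Sat 1835:Sun 1836:Tue✓ 1837:Wed 1838:Thu 1839:Fri 1840:Sun 1841:Mon✓ 1842:Tue✓ 1843:Wed 1844:Fri 1845:Sat 1846:Sun 1847:Mon✓ 1848:Wed 1849:Thu 1850:Fri 1851:Sat 1852:Mon✓ 1853:Tue✓ 1854:Wed 1855:Thu
Years with five Tuesdays: 1831, 1836, 1841, 1842, 1847, 1852, 1853 → 7.

7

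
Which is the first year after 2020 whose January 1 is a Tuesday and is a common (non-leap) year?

2030

Jan 1 advances by 2 weekdays after a leap year and by 1 after a common year.
2020: Jan 1 is Wednesday (leap).
2021: Friday
2022: Saturday
2023: Sunday
2024: Monday (leap)
2025: Wednesday
2026: Thursday
2027: Friday
2028: Saturday (leap)
2029: Monday
2030: Tuesday
2030 begins on a Tuesday and is a common year.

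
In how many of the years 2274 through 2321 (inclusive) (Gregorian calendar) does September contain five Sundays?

September has 30 days; it has five Sundays when Sunday falls among the first (month-length − 28) days — i.e. when September 1 is one of Sunday/Saturday.
September 1 by year: 2274:Tue 2275:Wed 2276:Fri 2277:Sat✓ 2278:Sun✓ 2279:Mon 2280:Wed 2281:Thu 2282:Fri 2283:Sat✓ 2284:Mon 2285:Tue 2286:Wed 2287:Thu 2288:Sat✓ …(18 more)… 2307:Sun✓ 2308:Tue 2309:Wed 2310:Thu 2311:Fri 2312:Sun✓ 2313:Mon 2314:Tue 2315:Wed 2316:Fri 2317:Sat✓ 2318:Sun✓ 2319:Mon 2320:Wed 2321:Thu
Years with five Sundays: 2277, 2278, 2283, 2288, 2289, 2294, 2295, 2300, 2301, 2306, 2307, 2312, 2317, 2318 → 14.

14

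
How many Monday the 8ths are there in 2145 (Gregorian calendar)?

3

Check the 8th of each month of 2145: Jan 8: Fri, Feb 8: Mon, Mar 8: Mon, Apr 8: Thu, May 8: Sat, Jun 8: Tue, Jul 8: Thu, Aug 8: Sun, Sep 8: Wed, Oct 8: Fri, Nov 8: Mon, Dec 8: Wed.
Monday occurs in February, March, November — 3 months.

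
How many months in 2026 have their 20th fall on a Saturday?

Check the 20th of each month of 2026: Jan 20: Tue, Feb 20: Fri, Mar 20: Fri, Apr 20: Mon, May 20: Wed, Jun 20: Sat, Jul 20: Mon, Aug 20: Thu, Sep 20: Sun, Oct 20: Tue, Nov 20: Fri, Dec 20: Sun.
Saturday occurs in June — 1 month.

1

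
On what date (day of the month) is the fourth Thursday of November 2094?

25

November 1, 2094 is a Monday, so the first Thursday is the 4th.
The fourth Thursday is 4 + 21 = 25.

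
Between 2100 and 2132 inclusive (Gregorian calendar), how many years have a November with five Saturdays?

9

November has 30 days; it has five Saturdays when Saturday falls among the first (month-length − 28) days — i.e. when November 1 is one of Saturday/Friday.
November 1 by year: 2100:Mon 2101:Tue 2102:Wed 2103:Thu 2104:Sat✓ 2105:Sun 2106:Mon 2107:Tue 2108:Thu 2109:Fri✓ 2110:Sat✓ 2111:Sun 2112:Tue 2113:Wed 2114:Thu …(3 more)… 2118:Tue 2119:Wed 2120:Fri✓ 2121:Sat✓ 2122:Sun 2123:Mon 2124:Wed 2125:Thu 2126:Fri✓ 2127:Sat✓ 2128:Mon 2129:Tue 2130:Wed 2131:Thu 2132:Sat✓
Years with five Saturdays: 2104, 2109, 2110, 2115, 2120, 2121, 2126, 2127, 2132 → 9.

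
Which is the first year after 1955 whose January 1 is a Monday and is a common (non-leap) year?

1962

Jan 1 advances by 2 weekdays after a leap year and by 1 after a common year.
1955: Jan 1 is Saturday.
1956: Sunday (leap)
1957: Tuesday
1958: Wednesday
1959: Thursday
1960: Friday (leap)
1961: Sunday
1962: Monday
1962 begins on a Monday and is a common year.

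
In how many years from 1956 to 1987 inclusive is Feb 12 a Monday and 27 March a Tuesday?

Check each year's weekday for Feb 12 and 27 March:
  1956: Sun/Tue  1957: Tue/Wed  1958: Wed/Thu  1959: Thu/Fri  1960: Fri/Sun  1961: Sun/Mon  1962: Mon/Tue ✓  1963: Tue/Wed  1964: Wed/Fri  1965: Fri/Sat  1966: Sat/Sun  1967: Sun/Mon  1968: Mon/Wed  1969: Wed/Thu  …(4 more)…  1974: Tue/Wed  1975: Wed/Thu  1976: Thu/Sat  1977: Sat/Sun  1978: Sun/Mon  1979: Mon/Tue ✓  1980: Tue/Thu  1981: Thu/Fri  1982: Fri/Sat  1983: Sat/Sun  1984: Sun/Tue  1985: Tue/Wed  1986: Wed/Thu  1987: Thu/Fri
Both conditions hold in: 1962, 1973, 1979 — 3.

3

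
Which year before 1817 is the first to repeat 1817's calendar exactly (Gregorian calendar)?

Two years share a calendar iff Jan 1 falls on the same weekday and both are leap or both are common. 1817: Jan 1 is Wednesday, common year.
1816: Jan 1 Monday, leap
1815: Jan 1 Sunday, common
1814: Jan 1 Saturday, common
1813: Jan 1 Friday, common
1812: Jan 1 Wednesday, leap
1811: Jan 1 Tuesday, common
1810: Jan 1 Monday, common
1809: Jan 1 Sunday, common
1808: Jan 1 Friday, leap
1807: Jan 1 Thursday, common
1806: Jan 1 Wednesday, common
1806 matches on both conditions.

1806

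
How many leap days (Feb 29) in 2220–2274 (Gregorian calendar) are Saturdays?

Leap years in 2220–2274: 14 of them.
Feb 29 weekday advances by 5 (mod 7) from one leap year to the next four years later (or differs when a century non-leap intervenes).
Leap-day weekdays: 2220:Tue 2224:Sun 2228:Fri 2232:Wed 2236:Mon 2240:Sat✓ 2244:Thu 2248:Tue 2252:Sun 2256:Fri 2260:Wed 2264:Mon 2268:Sat✓ 2272:Thu
Saturday: 2240, 2268 → 2.

2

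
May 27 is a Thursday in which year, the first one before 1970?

1965

From one year to the next, a fixed date's weekday advances by 1, or by 2 when a Feb 29 lies between the two dates.
1970: May 27 is Wednesday.
1969: Tuesday (−1)
1968: Monday (−1)
1967: Saturday (−2)
1966: Friday (−1)
1965: Thursday (−1)
May 27 falls on a Thursday in 1965.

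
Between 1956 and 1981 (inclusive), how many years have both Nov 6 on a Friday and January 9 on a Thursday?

Check each year's weekday for Nov 6 and January 9:
  1956: Tue/Mon  1957: Wed/Wed  1958: Thu/Thu  1959: Fri/Fri  1960: Sun/Sat  1961: Mon/Mon  1962: Tue/Tue  1963: Wed/Wed  1964: Fri/Thu ✓  1965: Sat/Sat  1966: Sun/Sun  1967: Mon/Mon  1968: Wed/Tue  1969: Thu/Thu  1970: Fri/Fri  1971: Sat/Sat  1972: Mon/Sun  1973: Tue/Tue  1974: Wed/Wed  1975: Thu/Thu  1976: Sat/Fri  1977: Sun/Sun  1978: Mon/Mon  1979: Tue/Tue  1980: Thu/Wed  1981: Fri/Fri
Both conditions hold in: 1964 — 1.

1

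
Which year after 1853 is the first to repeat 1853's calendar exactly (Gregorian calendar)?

Two years share a calendar iff Jan 1 falls on the same weekday and both are leap or both are common. 1853: Jan 1 is Saturday, common year.
1854: Jan 1 Sunday, common
1855: Jan 1 Monday, common
1856: Jan 1 Tuesday, leap
1857: Jan 1 Thursday, common
1858: Jan 1 Friday, common
1859: Jan 1 Saturday, common
1859 matches on both conditions.

1859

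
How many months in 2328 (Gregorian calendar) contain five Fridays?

4

A month of length L has five Fridays iff its first Friday is on day ≤ L−28 (so day 1–3 in a 31-day month, 1–2 in a 30-day month, day 1 in a leap February).
Checking each month of 2328: Jan starts Sun (31d); Feb starts Wed (29d); Mar starts Thu (31d) ✓; Apr starts Sun (30d); May starts Tue (31d); Jun starts Fri (30d) ✓; Jul starts Sun (31d); Aug starts Wed (31d) ✓; Sep starts Sat (30d); Oct starts Mon (31d); Nov starts Thu (30d) ✓; Dec starts Sat (31d).
Five-Friday months: March, June, August, November → 4.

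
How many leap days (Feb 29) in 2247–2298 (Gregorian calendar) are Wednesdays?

Leap years in 2247–2298: 13 of them.
Feb 29 weekday advances by 5 (mod 7) from one leap year to the next four years later (or differs when a century non-leap intervenes).
Leap-day weekdays: 2248:Tue 2252:Sun 2256:Fri 2260:Wed✓ 2264:Mon 2268:Sat 2272:Thu 2276:Tue 2280:Sun 2284:Fri 2288:Wed✓ 2292:Mon 2296:Sat
Wednesday: 2260, 2288 → 2.

2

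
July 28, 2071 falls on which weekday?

January 1, 2071 is a Thursday.
July 28 is day 209 of the year, i.e. 208 days after Jan 1.
208 mod 7 = 5, so advance 5 weekdays from Thursday: Tuesday.

Tuesday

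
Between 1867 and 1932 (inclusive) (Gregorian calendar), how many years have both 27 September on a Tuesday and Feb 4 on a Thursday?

3

Check each year's weekday for 27 September and Feb 4:
  1867: Fri/Mon  1868: Sun/Tue  1869: Mon/Thu  1870: Tue/Fri  1871: Wed/Sat  1872: Fri/Sun  1873: Sat/Tue  1874: Sun/Wed  1875: Mon/Thu  1876: Wed/Fri  1877: Thu/Sun  1878: Fri/Mon  1879: Sat/Tue  1880: Mon/Wed  …(38 more)…  1919: Sat/Tue  1920: Mon/Wed  1921: Tue/Fri  1922: Wed/Sat  1923: Thu/Sun  1924: Sat/Mon  1925: Sun/Wed  1926: Mon/Thu  1927: Tue/Fri  1928: Thu/Sat  1929: Fri/Mon  1930: Sat/Tue  1931: Sun/Wed  1932: Tue/Thu ✓
Both conditions hold in: 1892, 1904, 1932 — 3.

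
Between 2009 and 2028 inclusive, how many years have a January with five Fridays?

10

January has 31 days; it has five Fridays when Friday falls among the first (month-length − 28) days — i.e. when January 1 is one of Friday/Thursday/Wednesday.
January 1 by year: 2009:Thu✓ 2010:Fri✓ 2011:Sat 2012:Sun 2013:Tue 2014:Wed✓ 2015:Thu✓ 2016:Fri✓ 2017:Sun 2018:Mon 2019:Tue 2020:Wed✓ 2021:Fri✓ 2022:Sat 2023:Sun 2024:Mon 2025:Wed✓ 2026:Thu✓ 2027:Fri✓ 2028:Sat
Years with five Fridays: 2009, 2010, 2014, 2015, 2016, 2020, 2021, 2025, 2026, 2027 → 10.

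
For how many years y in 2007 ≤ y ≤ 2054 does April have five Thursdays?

14

April has 30 days; it has five Thursdays when Thursday falls among the first (month-length − 28) days — i.e. when April 1 is one of Thursday/Wednesday.
April 1 by year: 2007:Sun 2008:Tue 2009:Wed✓ 2010:Thu✓ 2011:Fri 2012:Sun 2013:Mon 2014:Tue 2015:Wed✓ 2016:Fri 2017:Sat 2018:Sun 2019:Mon 2020:Wed✓ 2021:Thu✓ …(18 more)… 2040:Sun 2041:Mon 2042:Tue 2043:Wed✓ 2044:Fri 2045:Sat 2046:Sun 2047:Mon 2048:Wed✓ 2049:Thu✓ 2050:Fri 2051:Sat 2052:Mon 2053:Tue 2054:Wed✓
Years with five Thursdays: 2009, 2010, 2015, 2020, 2021, 2026, 2027, 2032, 2037, 2038, 2043, 2048, 2049, 2054 → 14.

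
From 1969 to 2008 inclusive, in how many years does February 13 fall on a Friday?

6

Track February 13's weekday year by year (advancing +1, or +2 across a Feb 29):
  1969: Thu  1970: Fri (+1) ✓  1971: Sat (+1)  1972: Sun (+1)  1973: Tue (+2)
  1974: Wed (+1)  1975: Thu (+1)  1976: Fri (+1) ✓  1977: Sun (+2)  1978: Mon (+1)
  1979: Tue (+1)  1980: Wed (+1)  1981: Fri (+2) ✓  1982: Sat (+1)  … (12 more years) …
  1995: Mon (+1)  1996: Tue (+1)  1997: Thu (+2)  1998: Fri (+1) ✓  1999: Sat (+1)
  2000: Sun (+1)  2001: Tue (+2)  2002: Wed (+1)  2003: Thu (+1)  2004: Fri (+1) ✓
  2005: Sun (+2)  2006: Mon (+1)  2007: Tue (+1)  2008: Wed (+1)
Friday years: 1970, 1976, 1981, 1987, 1998, 2004 — 6 in total.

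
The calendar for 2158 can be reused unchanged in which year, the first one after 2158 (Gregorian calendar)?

2169

Two years share a calendar iff Jan 1 falls on the same weekday and both are leap or both are common. 2158: Jan 1 is Sunday, common year.
2159: Jan 1 Monday, common
2160: Jan 1 Tuesday, leap
2161: Jan 1 Thursday, common
2162: Jan 1 Friday, common
2163: Jan 1 Saturday, common
2164: Jan 1 Sunday, leap
2165: Jan 1 Tuesday, common
2166: Jan 1 Wednesday, common
2167: Jan 1 Thursday, common
2168: Jan 1 Friday, leap
2169: Jan 1 Sunday, common
2169 matches on both conditions.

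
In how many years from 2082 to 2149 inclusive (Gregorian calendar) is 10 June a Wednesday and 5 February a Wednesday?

2

Check each year's weekday for 10 June and 5 February:
  2082: Wed/Thu  2083: Thu/Fri  2084: Sat/Sat  2085: Sun/Mon  2086: Mon/Tue  2087: Tue/Wed  2088: Thu/Thu  2089: Fri/Sat  2090: Sat/Sun  2091: Sun/Mon  2092: Tue/Tue  2093: Wed/Thu  2094: Thu/Fri  2095: Fri/Sat  …(40 more)…  2136: Sun/Sun  2137: Mon/Tue  2138: Tue/Wed  2139: Wed/Thu  2140: Fri/Fri  2141: Sat/Sun  2142: Sun/Mon  2143: Mon/Tue  2144: Wed/Wed ✓  2145: Thu/Fri  2146: Fri/Sat  2147: Sat/Sun  2148: Mon/Mon  2149: Tue/Wed
Both conditions hold in: 2116, 2144 — 2.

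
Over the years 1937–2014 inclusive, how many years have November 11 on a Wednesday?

10

Track November 11's weekday year by year (advancing +1, or +2 across a Feb 29):
  1937: Thu  1938: Fri (+1)  1939: Sat (+1)  1940: Mon (+2)  1941: Tue (+1)
  1942: Wed (+1) ✓  1943: Thu (+1)  1944: Sat (+2)  1945: Sun (+1)  1946: Mon (+1)
  1947: Tue (+1)  1948: Thu (+2)  1949: Fri (+1)  1950: Sat (+1)  … (50 more years) …
  2001: Sun (+1)  2002: Mon (+1)  2003: Tue (+1)  2004: Thu (+2)  2005: Fri (+1)
  2006: Sat (+1)  2007: Sun (+1)  2008: Tue (+2)  2009: Wed (+1) ✓  2010: Thu (+1)
  2011: Fri (+1)  2012: Sun (+2)  2013: Mon (+1)  2014: Tue (+1)
Wednesday years: 1942, 1953, 1959, 1964, 1970, 1981, 1987, 1992, 1998, 2009 — 10 in total.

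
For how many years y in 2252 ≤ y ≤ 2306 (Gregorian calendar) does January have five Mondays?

January has 31 days; it has five Mondays when Monday falls among the first (month-length − 28) days — i.e. when January 1 is one of Monday/Sunday/Saturday.
January 1 by year: 2252:Thu 2253:Sat✓ 2254:Sun✓ 2255:Mon✓ 2256:Tue 2257:Thu 2258:Fri 2259:Sat✓ 2260:Sun✓ 2261:Tue 2262:Wed 2263:Thu 2264:Fri 2265:Sun✓ 2266:Mon✓ …(25 more)… 2292:Fri 2293:Sun✓ 2294:Mon✓ 2295:Tue 2296:Wed 2297:Fri 2298:Sat✓ 2299:Sun✓ 2300:Mon✓ 2301:Tue 2302:Wed 2303:Thu 2304:Fri 2305:Sun✓ 2306:Mon✓
Years with five Mondays: 2253, 2254, 2255, 2259, 2260, 2265, 2266, 2270, 2271, 2272, 2276, 2277, 2281, 2282, 2283, 2287, 2288, 2293, 2294, 2298, 2299, 2300, 2305, 2306 → 24.

24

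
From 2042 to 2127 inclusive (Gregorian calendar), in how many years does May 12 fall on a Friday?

Track May 12's weekday year by year (advancing +1, or +2 across a Feb 29):
  2042: Mon  2043: Tue (+1)  2044: Thu (+2)  2045: Fri (+1) ✓  2046: Sat (+1)
  2047: Sun (+1)  2048: Tue (+2)  2049: Wed (+1)  2050: Thu (+1)  2051: Fri (+1) ✓
  2052: Sun (+2)  2053: Mon (+1)  2054: Tue (+1)  2055: Wed (+1)  … (58 more years) …
  2114: Sat (+1)  2115: Sun (+1)  2116: Tue (+2)  2117: Wed (+1)  2118: Thu (+1)
  2119: Fri (+1) ✓  2120: Sun (+2)  2121: Mon (+1)  2122: Tue (+1)  2123: Wed (+1)
  2124: Fri (+2) ✓  2125: Sat (+1)  2126: Sun (+1)  2127: Mon (+1)
Friday years: 2045, 2051, 2056, 2062, 2073, 2079, 2084, 2090, 2102, 2113, 2119, 2124 — 12 in total.

12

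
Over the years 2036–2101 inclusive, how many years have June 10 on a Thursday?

10

Track June 10's weekday year by year (advancing +1, or +2 across a Feb 29):
  2036: Tue  2037: Wed (+1)  2038: Thu (+1) ✓  2039: Fri (+1)  2040: Sun (+2)
  2041: Mon (+1)  2042: Tue (+1)  2043: Wed (+1)  2044: Fri (+2)  2045: Sat (+1)
  2046: Sun (+1)  2047: Mon (+1)  2048: Wed (+2)  2049: Thu (+1) ✓  … (38 more years) …
  2088: Thu (+2) ✓  2089: Fri (+1)  2090: Sat (+1)  2091: Sun (+1)  2092: Tue (+2)
  2093: Wed (+1)  2094: Thu (+1) ✓  2095: Fri (+1)  2096: Sun (+2)  2097: Mon (+1)
  2098: Tue (+1)  2099: Wed (+1)  2100: Thu (+1) ✓  2101: Fri (+1)
Thursday years: 2038, 2049, 2055, 2060, 2066, 2077, 2083, 2088, 2094, 2100 — 10 in total.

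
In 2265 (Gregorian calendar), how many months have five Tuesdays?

4

A month of length L has five Tuesdays iff its first Tuesday is on day ≤ L−28 (so day 1–3 in a 31-day month, 1–2 in a 30-day month, day 1 in a leap February).
Checking each month of 2265: Jan starts Sun (31d) ✓; Feb starts Wed (28d); Mar starts Wed (31d); Apr starts Sat (30d); May starts Mon (31d) ✓; Jun starts Thu (30d); Jul starts Sat (31d); Aug starts Tue (31d) ✓; Sep starts Fri (30d); Oct starts Sun (31d) ✓; Nov starts Wed (30d); Dec starts Fri (31d).
Five-Tuesday months: January, May, August, October → 4.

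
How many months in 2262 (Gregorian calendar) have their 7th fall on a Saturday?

Check the 7th of each month of 2262: Jan 7: Tue, Feb 7: Fri, Mar 7: Fri, Apr 7: Mon, May 7: Wed, Jun 7: Sat, Jul 7: Mon, Aug 7: Thu, Sep 7: Sun, Oct 7: Tue, Nov 7: Fri, Dec 7: Sun.
Saturday occurs in June — 1 month.

1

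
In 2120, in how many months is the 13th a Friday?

2

Check the 13th of each month of 2120: Jan 13: Sat, Feb 13: Tue, Mar 13: Wed, Apr 13: Sat, May 13: Mon, Jun 13: Thu, Jul 13: Sat, Aug 13: Tue, Sep 13: Fri, Oct 13: Sun, Nov 13: Wed, Dec 13: Fri.
Friday occurs in September, December — 2 months.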